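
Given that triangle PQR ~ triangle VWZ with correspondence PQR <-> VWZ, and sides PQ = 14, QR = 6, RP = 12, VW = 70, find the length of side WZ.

Since the triangles are similar, the ratio of corresponding sides is constant.
Scale factor k = VW / PQ = 70 / 14 = 5
WZ = k * QR = 5 * 6 = 30

30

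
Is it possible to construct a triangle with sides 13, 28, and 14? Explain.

Check the triangle inequality: 13 + 14 = 27 ≤ 28.
Since the sum of two sides does not exceed the third, no triangle can be formed.

No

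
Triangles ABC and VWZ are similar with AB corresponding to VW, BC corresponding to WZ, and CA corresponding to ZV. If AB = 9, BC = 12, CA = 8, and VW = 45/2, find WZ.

k = 45/2/9 = 5/2. WZ = 5/2 * 12 = 30.

30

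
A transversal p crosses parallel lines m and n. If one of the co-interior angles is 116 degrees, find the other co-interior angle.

Co-interior angles sum to 180: 180 - 116 = 64 degrees.

64 degrees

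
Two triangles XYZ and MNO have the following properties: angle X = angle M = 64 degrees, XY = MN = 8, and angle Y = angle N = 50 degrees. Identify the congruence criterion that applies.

Consider the given information: angle X = angle M = 64 degrees, XY = MN = 8, and angle Y = angle N = 50 degrees
This is not SSS or HL: SSS requires all three pairs of sides, but we don't have that. HL only applies to right triangles with matching hypotenuse and leg.
The correct criterion is ASA. Two pairs of corresponding angles and the included side are equal (Angle-Side-Angle).

ASA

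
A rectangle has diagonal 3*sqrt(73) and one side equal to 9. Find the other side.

b = sqrt(d^2 - a^2) = sqrt(657 - 81) = sqrt(576) = 24

24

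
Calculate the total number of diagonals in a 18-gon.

The number of diagonals in an n-gon is n(n - 3)/2.
For n = 18: 18(18 - 3)/2 = 18 × 15 / 2 = 135.

135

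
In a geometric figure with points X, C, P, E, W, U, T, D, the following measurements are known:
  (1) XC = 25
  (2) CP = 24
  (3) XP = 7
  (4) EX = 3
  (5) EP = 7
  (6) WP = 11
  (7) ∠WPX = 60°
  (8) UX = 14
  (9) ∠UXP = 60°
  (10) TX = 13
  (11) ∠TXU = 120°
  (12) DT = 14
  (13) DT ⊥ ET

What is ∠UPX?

Step 1: By the law of cosines on triangle PXU: PU² = 7² + 14² − 2·7·14·cos(60°) = 147, so PU = 7·√3.
Step 2: By the inverse law of cosines on triangle UPX: cos(∠UPX) = ((7·√3)² + 7² − 14²) / (2·7·√3·7) = 0/169.74 = 0, so ∠UPX = 90°.

Therefore, the measure of angle ∠UPX = 90°.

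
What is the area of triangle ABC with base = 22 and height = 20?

Area = (1/2)(22)(20) = 220

220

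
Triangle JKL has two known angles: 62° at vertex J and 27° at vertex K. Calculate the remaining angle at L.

Let angle L = x. Then 62 + 27 + x = 180.
x = 180 - 89 = 91 degrees.

91 degrees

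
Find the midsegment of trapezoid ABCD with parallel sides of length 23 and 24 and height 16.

The midsegment (median) of a trapezoid connects the midpoints of the non-parallel sides.
Its length is the average of the two bases: (23 + 24) / 2 = 47/2.

47/2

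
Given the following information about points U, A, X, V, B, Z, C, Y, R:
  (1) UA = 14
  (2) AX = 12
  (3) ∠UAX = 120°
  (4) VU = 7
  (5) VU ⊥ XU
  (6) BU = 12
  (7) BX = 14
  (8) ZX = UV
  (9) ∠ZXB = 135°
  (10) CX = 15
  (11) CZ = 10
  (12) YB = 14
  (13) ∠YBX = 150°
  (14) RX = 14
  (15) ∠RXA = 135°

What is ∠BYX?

Step 1: By the law of cosines on triangle YBX: YX² = 14² + 14² − 2·14·14·cos(150°) = 731.48, so YX ≈ 27.05.
Step 2: By the inverse law of cosines on triangle BYX: cos(∠BYX) = (14² + 27.05² − 14²) / (2·14·27.05) = 731.48/757.29 = 0.9659, so ∠BYX = 15°.

Therefore, the measure of angle ∠BYX = 15°.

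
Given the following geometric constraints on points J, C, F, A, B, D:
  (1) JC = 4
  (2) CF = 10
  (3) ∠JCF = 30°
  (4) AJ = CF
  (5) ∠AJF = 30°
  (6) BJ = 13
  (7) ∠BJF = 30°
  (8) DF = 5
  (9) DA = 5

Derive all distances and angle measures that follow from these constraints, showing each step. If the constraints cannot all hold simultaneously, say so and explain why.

The constraints are consistent.

From the given relations:
  AJ = CF = 10

Step 1: From JC = 4, CF = 10, and ∠JCF = 30°, by the law of cosines:
  JF² = JC² + CF² - 2·JC·CF·cos(30°) = 16 + 100 - 69.28 = 46.72
  JF ≈ 6.84

Step 2: From FJ = 6.84, JA = 10, and ∠FJA = 30°, by the law of cosines:
  FA² = FJ² + JA² - 2·FJ·JA·cos(30°) = 46.72 + 100 - 118.4 = 28.33
  FA ≈ 5.32

Step 3: From FJ = 6.84, JB = 13, and ∠FJB = 30°, by the law of cosines:
  FB² = FJ² + JB² - 2·FJ·JB·cos(30°) = 46.72 + 169 - 153.9 = 61.82
  FB ≈ 7.86

Step 4: From JC = 4, JF = 6.84, CF = 10, by the inverse law of cosines:
  cos(∠CJF) = (JC² + JF² - CF²) / (2·JC·JF)
  ∠CJF = 132.99°

Step 5: From FC = 10, FJ = 6.84, CJ = 4, by the inverse law of cosines:
  cos(∠CFJ) = (FC² + FJ² - CJ²) / (2·FC·FJ)
  ∠CFJ = 17.01°

Step 6: From FA = 5.32, FD = 5, AD = 5, by the inverse law of cosines:
  cos(∠AFD) = (FA² + FD² - AD²) / (2·FA·FD)
  ∠AFD = 57.84°

Step 7: From FA = 5.32, FJ = 6.84, AJ = 10, by the inverse law of cosines:
  cos(∠AFJ) = (FA² + FJ² - AJ²) / (2·FA·FJ)
  ∠AFJ = 110.05°

Step 8: From FB = 7.86, FJ = 6.84, BJ = 13, by the inverse law of cosines:
  cos(∠BFJ) = (FB² + FJ² - BJ²) / (2·FB·FJ)
  ∠BFJ = 124.24°

Step 9: From AD = 5, AF = 5.32, DF = 5, by the inverse law of cosines:
  cos(∠DAF) = (AD² + AF² - DF²) / (2·AD·AF)
  ∠DAF = 57.84°

Step 10: From AF = 5.32, AJ = 10, FJ = 6.84, by the inverse law of cosines:
  cos(∠FAJ) = (AF² + AJ² - FJ²) / (2·AF·AJ)
  ∠FAJ = 39.95°

Step 11: From BF = 7.86, BJ = 13, FJ = 6.84, by the inverse law of cosines:
  cos(∠FBJ) = (BF² + BJ² - FJ²) / (2·BF·BJ)
  ∠FBJ = 25.76°

Step 12: From DA = 5, DF = 5, AF = 5.32, by the inverse law of cosines:
  cos(∠ADF) = (DA² + DF² - AF²) / (2·DA·DF)
  ∠ADF = 64.32°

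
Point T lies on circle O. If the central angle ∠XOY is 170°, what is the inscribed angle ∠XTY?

An inscribed angle intercepts an arc from a point on the circle, while the central angle intercepts the same arc from the center.
The inscribed angle is always half the central angle: 170° / 2 = 85°.

85°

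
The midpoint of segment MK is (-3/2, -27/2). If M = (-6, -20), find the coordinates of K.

Using the midpoint formula: M = ((x1 + x2)/2, (y1 + y2)/2)
We know M = (-3/2, -27/2) and M = (-6, -20)
For x: -3/2 = (-6 + x2)/2, so x2 = 2*-3/2 - -6 = 3
For y: -27/2 = (-20 + y2)/2, so y2 = 2*-27/2 - -20 = -7
K = (3, -7)

(3, -7)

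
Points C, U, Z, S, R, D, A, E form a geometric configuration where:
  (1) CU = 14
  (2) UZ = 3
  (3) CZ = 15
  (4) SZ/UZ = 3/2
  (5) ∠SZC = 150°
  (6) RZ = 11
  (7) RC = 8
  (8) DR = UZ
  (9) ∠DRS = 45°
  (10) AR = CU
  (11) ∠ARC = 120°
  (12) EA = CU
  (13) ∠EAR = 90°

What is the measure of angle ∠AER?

From the given relations: EA = CU = 14; AR = CU = 14.
Step 1: By the law of cosines on triangle EAR: ER² = 14² + 14² − 2·14·14·cos(90°) = 392, so ER = 14·√2.
Step 2: By the inverse law of cosines on triangle AER: cos(∠AER) = (14² + (14·√2)² − 14²) / (2·14·14·√2) = 392/554.37 = 0.7071, so ∠AER = 45°.

Therefore, the measure of angle ∠AER = 45°.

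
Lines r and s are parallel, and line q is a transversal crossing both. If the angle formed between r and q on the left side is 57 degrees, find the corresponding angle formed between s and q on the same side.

Corresponding angles are equal: 57 degrees.

57 degrees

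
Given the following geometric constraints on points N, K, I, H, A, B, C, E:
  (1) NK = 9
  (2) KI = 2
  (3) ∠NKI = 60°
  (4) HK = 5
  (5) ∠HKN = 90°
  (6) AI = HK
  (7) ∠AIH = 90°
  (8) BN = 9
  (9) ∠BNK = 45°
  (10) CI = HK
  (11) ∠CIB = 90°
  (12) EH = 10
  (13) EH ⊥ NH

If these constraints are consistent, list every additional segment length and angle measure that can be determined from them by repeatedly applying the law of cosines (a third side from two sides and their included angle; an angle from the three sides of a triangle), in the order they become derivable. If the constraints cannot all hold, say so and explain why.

The constraints are consistent. Derivable facts, in order:
After 1 step:
- KB ≈ 6.89
- NH = √106
- NI = √67
After 2 steps:
- NE ≈ 14.35
- ∠BKN = 67.5°
- ∠HNK = 29.05°
- ∠INK = 12.22°
- ∠KBN = 67.5°
- ∠KHN = 60.95°
- ∠KIN = 107.78°
After 3 steps:
- ∠ENH = 44.17°
- ∠HEN = 45.83°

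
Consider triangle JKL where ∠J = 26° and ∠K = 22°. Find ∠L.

Let angle L = x. Then 26 + 22 + x = 180.
x = 180 - 48 = 132 degrees.

132 degrees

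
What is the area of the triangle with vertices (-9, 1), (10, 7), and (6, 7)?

Using the Shoelace formula for a triangle:
Area = (1/2)|x0(y1 - y2) + x1(y2 - y0) + x2(y0 - y1)|
Area = (1/2)|-9(7 - 7) + 10(7 - 1) + 6(1 - 7)|
Area = (1/2)|0 + 60 + -36|
Area = (1/2)|24|
Area = (1/2)(24)
Area = 12

12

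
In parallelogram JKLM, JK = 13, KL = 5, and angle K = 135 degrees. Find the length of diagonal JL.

Law of cosines: d^2 = 13^2 + 5^2 - 2(13)(5)cos(135°) = 65*sqrt(2) + 194, so d = sqrt(65*sqrt(2) + 194).

sqrt(65*sqrt(2) + 194)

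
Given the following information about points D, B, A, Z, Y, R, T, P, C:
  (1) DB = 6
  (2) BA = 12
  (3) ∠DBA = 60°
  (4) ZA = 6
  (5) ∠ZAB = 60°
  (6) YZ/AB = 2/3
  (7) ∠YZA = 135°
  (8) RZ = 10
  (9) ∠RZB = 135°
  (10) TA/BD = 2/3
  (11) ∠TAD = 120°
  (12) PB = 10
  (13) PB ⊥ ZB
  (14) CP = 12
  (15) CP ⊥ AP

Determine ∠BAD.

Step 1: By the law of cosines on triangle ABD: AD² = 12² + 6² − 2·12·6·cos(60°) = 108, so AD = 6·√3.
Step 2: By the inverse law of cosines on triangle BAD: cos(∠BAD) = (12² + (6·√3)² − 6²) / (2·12·6·√3) = 216/249.42 = 0.866, so ∠BAD = 30°.

Therefore, the measure of angle ∠BAD = 30°.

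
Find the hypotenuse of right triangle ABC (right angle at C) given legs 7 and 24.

In a right triangle, the square of the hypotenuse equals the sum of the squares of the two legs.
The legs are 7 and 24, so the hypotenuse = sqrt(49 + 576) = sqrt(625) = 25.

25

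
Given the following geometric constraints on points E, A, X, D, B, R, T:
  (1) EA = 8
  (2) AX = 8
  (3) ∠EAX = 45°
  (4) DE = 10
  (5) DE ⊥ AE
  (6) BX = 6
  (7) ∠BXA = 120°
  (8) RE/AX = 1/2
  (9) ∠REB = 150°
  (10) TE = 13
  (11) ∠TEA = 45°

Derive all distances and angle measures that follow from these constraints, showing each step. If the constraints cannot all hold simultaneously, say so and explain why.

The constraints are consistent.

From the given relations:
  RE = 1/2·AX = 1/2·8 = 4

Step 1: From EA = 8, AX = 8, and ∠EAX = 45°, by the law of cosines:
  EX² = EA² + AX² - 2·EA·AX·cos(45°) = 64 + 64 - 90.51 = 37.49
  EX ≈ 6.12

Step 2: From AE = 8, ED = 10, and ∠AED = 90°, by the law of cosines:
  AD² = AE² + ED² - 2·AE·ED·cos(90°) = 64 + 100 - 0 = 164
  AD = 2·√41

Step 3: From AX = 8, XB = 6, and ∠AXB = 120°, by the law of cosines:
  AB² = AX² + XB² - 2·AX·XB·cos(120°) = 64 + 36 + 48 = 148
  AB = 2·√37

Step 4: From AE = 8, ET = 13, and ∠AET = 45°, by the law of cosines:
  AT² = AE² + ET² - 2·AE·ET·cos(45°) = 64 + 169 - 147.1 = 85.92
  AT ≈ 9.27

Step 5: From EA = 8, EX = 6.12, AX = 8, by the inverse law of cosines:
  cos(∠AEX) = (EA² + EX² - AX²) / (2·EA·EX)
  ∠AEX = 67.5°

Step 6: From AB = 2·√37, AX = 8, BX = 6, by the inverse law of cosines:
  cos(∠BAX) = (AB² + AX² - BX²) / (2·AB·AX)
  ∠BAX = 25.28°

Step 7: From AD = 2·√41, AE = 8, DE = 10, by the inverse law of cosines:
  cos(∠DAE) = (AD² + AE² - DE²) / (2·AD·AE)
  ∠DAE = 51.34°

Step 8: From AE = 8, AT = 9.27, ET = 13, by the inverse law of cosines:
  cos(∠EAT) = (AE² + AT² - ET²) / (2·AE·AT)
  ∠EAT = 97.39°

Step 9: From XA = 8, XE = 6.12, AE = 8, by the inverse law of cosines:
  cos(∠AXE) = (XA² + XE² - AE²) / (2·XA·XE)
  ∠AXE = 67.5°

Step 10: From DA = 2·√41, DE = 10, AE = 8, by the inverse law of cosines:
  cos(∠ADE) = (DA² + DE² - AE²) / (2·DA·DE)
  ∠ADE = 38.66°

Step 11: From BA = 2·√37, BX = 6, AX = 8, by the inverse law of cosines:
  cos(∠ABX) = (BA² + BX² - AX²) / (2·BA·BX)
  ∠ABX = 34.72°

Step 12: From TA = 9.27, TE = 13, AE = 8, by the inverse law of cosines:
  cos(∠ATE) = (TA² + TE² - AE²) / (2·TA·TE)
  ∠ATE = 37.61°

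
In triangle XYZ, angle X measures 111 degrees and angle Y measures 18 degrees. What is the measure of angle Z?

angle Z = 180 - 111 - 18 = 51 degrees.

51 degrees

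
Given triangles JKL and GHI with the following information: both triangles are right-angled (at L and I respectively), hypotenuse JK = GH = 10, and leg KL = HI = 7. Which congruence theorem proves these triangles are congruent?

The given information matches HL: The hypotenuse and one leg of two right triangles are equal (Hypotenuse-Leg).

HL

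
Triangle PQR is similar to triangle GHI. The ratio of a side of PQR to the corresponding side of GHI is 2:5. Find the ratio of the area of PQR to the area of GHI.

Area ratio = (side ratio)^2 = (2/5)^2 = 4:25.

4:25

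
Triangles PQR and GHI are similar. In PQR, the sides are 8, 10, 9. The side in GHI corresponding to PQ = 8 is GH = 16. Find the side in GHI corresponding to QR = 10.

k = 16/8 = 2. HI = 2 * 10 = 20.

20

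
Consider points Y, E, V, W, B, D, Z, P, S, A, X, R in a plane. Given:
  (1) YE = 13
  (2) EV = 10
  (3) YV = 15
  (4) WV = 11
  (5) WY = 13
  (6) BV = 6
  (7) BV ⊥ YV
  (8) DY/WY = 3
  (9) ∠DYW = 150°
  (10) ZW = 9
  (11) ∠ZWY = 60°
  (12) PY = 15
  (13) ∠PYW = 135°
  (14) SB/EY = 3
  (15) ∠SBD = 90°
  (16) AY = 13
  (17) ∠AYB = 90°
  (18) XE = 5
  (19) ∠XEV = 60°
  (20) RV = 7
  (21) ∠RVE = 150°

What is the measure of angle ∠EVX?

Step 1: By the law of cosines on triangle VEX: VX² = 10² + 5² − 2·10·5·cos(60°) = 75, so VX = 5·√3.
Step 2: By the inverse law of cosines on triangle EVX: cos(∠EVX) = (10² + (5·√3)² − 5²) / (2·10·5·√3) = 150/173.21 = 0.866, so ∠EVX = 30°.

Therefore, the measure of angle ∠EVX = 30°.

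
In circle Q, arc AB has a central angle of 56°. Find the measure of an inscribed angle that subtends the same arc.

An inscribed angle intercepts an arc from a point on the circle, while the central angle intercepts the same arc from the center.
The inscribed angle is always half the central angle: 56° / 2 = 28°.

28°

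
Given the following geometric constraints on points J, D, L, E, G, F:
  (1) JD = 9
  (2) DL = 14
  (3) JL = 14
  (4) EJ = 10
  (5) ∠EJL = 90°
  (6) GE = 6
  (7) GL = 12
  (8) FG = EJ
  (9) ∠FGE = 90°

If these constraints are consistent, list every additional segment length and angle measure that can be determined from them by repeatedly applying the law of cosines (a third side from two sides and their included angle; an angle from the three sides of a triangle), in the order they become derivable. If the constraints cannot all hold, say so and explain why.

The constraints are consistent. Derivable facts, in order:
After 1 step:
- EF = 2·√34
- LE = 2·√74
- ∠DJL = 71.25°
- ∠DLJ = 37.5°
- ∠JDL = 71.25°
After 2 steps:
- ∠EFG = 30.96°
- ∠EGL = 143.66°
- ∠ELG = 11.93°
- ∠ELJ = 35.54°
- ∠FEG = 59.04°
- ∠GEL = 24.41°
- ∠JEL = 54.46°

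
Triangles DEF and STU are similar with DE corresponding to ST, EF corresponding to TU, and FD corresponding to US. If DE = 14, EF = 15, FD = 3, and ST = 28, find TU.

k = 28/14 = 2. TU = 2 * 15 = 30.

30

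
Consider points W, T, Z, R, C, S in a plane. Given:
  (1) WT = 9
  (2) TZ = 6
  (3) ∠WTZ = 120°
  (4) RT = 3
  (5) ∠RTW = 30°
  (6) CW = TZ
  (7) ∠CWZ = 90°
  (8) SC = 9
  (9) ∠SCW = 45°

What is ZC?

From the given relations: CW = TZ = 6.
Step 1: By the law of cosines on triangle ZTW: ZW² = 6² + 9² − 2·6·9·cos(120°) = 171, so ZW = 3·√19.
Step 2: By the law of cosines on triangle ZWC: ZC² = (3·√19)² + 6² − 2·3·√19·6·cos(90°) = 207, so ZC = 3·√23.

Therefore, the length of ZC = 3·√23.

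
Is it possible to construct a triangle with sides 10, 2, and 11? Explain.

Check all three triangle inequalities:
10 + 2 = 12 > 11 ✓
10 + 11 = 21 > 2 ✓
2 + 11 = 13 > 10 ✓
All conditions hold, so these sides form a valid triangle.

Yes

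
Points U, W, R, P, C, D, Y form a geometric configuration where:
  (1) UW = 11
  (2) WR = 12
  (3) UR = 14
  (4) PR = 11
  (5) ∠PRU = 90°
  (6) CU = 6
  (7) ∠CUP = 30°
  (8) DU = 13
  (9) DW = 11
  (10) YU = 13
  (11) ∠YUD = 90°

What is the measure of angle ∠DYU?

Step 1: By the law of cosines on triangle YUD: YD² = 13² + 13² − 2·13·13·cos(90°) = 338, so YD = 13·√2.
Step 2: By the inverse law of cosines on triangle DYU: cos(∠DYU) = ((13·√2)² + 13² − 13²) / (2·13·√2·13) = 338/478 = 0.7071, so ∠DYU = 45°.

Therefore, the measure of angle ∠DYU = 45°.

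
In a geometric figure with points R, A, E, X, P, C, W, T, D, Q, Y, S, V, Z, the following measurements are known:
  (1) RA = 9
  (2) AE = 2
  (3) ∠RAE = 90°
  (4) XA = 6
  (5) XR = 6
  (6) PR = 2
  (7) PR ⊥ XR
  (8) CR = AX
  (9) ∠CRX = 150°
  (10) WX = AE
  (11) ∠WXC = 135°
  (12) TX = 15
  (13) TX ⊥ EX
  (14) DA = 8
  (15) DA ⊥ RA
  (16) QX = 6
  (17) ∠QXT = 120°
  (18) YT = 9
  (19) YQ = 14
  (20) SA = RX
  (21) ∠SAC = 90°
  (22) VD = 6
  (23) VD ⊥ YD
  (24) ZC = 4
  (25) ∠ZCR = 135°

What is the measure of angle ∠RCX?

From the given relations: CR = AX = 6.
Step 1: By the law of cosines on triangle CRX: CX² = 6² + 6² − 2·6·6·cos(150°) = 134.35, so CX ≈ 11.59.
Step 2: By the inverse law of cosines on triangle RCX: cos(∠RCX) = (6² + 11.59² − 6²) / (2·6·11.59) = 134.35/139.09 = 0.9659, so ∠RCX = 15°.

Therefore, the measure of angle ∠RCX = 15°.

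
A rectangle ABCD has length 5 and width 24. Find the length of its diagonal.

Using the Pythagorean theorem:
d² = 5² + 24² = 25 + 576 = 601
d = sqrt(601)

sqrt(601)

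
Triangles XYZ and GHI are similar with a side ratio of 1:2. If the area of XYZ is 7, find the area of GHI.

The ratio of areas of similar triangles = (side ratio)^2.
Side ratio = 1:2, so area ratio = 1:4.
Area of GHI / Area of XYZ = 4/1
Area of GHI = 7 * 4/1 = 28

28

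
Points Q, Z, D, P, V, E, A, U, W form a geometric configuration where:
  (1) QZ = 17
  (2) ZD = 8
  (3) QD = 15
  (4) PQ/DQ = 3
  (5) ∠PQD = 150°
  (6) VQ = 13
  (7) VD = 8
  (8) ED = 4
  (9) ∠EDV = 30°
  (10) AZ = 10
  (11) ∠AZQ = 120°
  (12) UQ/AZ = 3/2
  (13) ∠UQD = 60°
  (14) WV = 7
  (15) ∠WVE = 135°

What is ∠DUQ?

From the given relations: UQ = 3/2·AZ = 3/2·10 = 15.
Step 1: By the law of cosines on triangle UQD: UD² = 15² + 15² − 2·15·15·cos(60°) = 225, so UD = 15.
Step 2: By the inverse law of cosines on triangle DUQ: cos(∠DUQ) = (15² + 15² − 15²) / (2·15·15) = 225/450 = 0.5, so ∠DUQ = 60°.

Therefore, the measure of angle ∠DUQ = 60°.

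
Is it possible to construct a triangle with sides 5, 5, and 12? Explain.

No.
The triangle inequality is violated: 5 + 5 = 10 ≤ 12.
These lengths cannot form a triangle.

No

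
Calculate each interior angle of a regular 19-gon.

Each interior angle of a regular n-gon is (n - 2) * 180 / n.
For n = 19: (19 - 2) * 180 / 19 = 3060/19 = 3060/19 degrees.

3060/19 degrees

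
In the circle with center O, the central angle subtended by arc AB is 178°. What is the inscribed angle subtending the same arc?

By the inscribed angle theorem, the inscribed angle is half the central angle.
Inscribed angle = 178° / 2 = 89°

89°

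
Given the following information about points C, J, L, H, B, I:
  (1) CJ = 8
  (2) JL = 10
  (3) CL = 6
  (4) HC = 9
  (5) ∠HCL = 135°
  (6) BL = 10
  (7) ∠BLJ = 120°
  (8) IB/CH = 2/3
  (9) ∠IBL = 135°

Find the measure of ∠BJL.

Step 1: By the law of cosines on triangle JLB: JB² = 10² + 10² − 2·10·10·cos(120°) = 300, so JB = 10·√3.
Step 2: By the inverse law of cosines on triangle BJL: cos(∠BJL) = ((10·√3)² + 10² − 10²) / (2·10·√3·10) = 300/346.41 = 0.866, so ∠BJL = 30°.

Therefore, the measure of angle ∠BJL = 30°.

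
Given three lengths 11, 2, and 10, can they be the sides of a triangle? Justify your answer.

Sort the sides: 2, 10, 11.
It suffices to check that the sum of the two smallest exceeds the largest:
2 + 10 = 12 > 11. ✓
Yes, a valid triangle can be formed.

Yes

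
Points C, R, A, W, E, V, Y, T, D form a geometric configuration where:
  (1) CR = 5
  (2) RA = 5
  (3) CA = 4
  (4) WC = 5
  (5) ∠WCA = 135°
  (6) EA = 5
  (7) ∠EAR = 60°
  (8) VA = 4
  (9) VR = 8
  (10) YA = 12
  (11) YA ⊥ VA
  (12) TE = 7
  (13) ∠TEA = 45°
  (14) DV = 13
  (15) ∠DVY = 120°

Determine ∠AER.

Step 1: By the law of cosines on triangle EAR: ER² = 5² + 5² − 2·5·5·cos(60°) = 25, so ER = 5.
Step 2: By the inverse law of cosines on triangle AER: cos(∠AER) = (5² + 5² − 5²) / (2·5·5) = 25/50 = 0.5, so ∠AER = 60°.

Therefore, the measure of angle ∠AER = 60°.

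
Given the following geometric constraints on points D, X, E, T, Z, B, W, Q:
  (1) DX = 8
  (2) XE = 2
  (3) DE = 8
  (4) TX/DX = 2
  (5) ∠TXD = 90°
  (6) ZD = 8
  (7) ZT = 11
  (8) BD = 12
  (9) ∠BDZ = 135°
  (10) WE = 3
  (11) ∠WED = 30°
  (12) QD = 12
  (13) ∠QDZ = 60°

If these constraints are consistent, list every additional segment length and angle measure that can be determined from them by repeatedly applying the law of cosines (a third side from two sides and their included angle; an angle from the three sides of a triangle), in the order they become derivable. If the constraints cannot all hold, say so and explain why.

The constraints are consistent. Derivable facts, in order:
After 1 step:
- DT = 8·√5
- DW ≈ 5.61
- ZB ≈ 18.54
- ZQ = 4·√7
- ∠DEX = 82.82°
- ∠DXE = 82.82°
- ∠EDX = 14.36°
After 2 steps:
- ∠BZD = 27.24°
- ∠DBZ = 17.76°
- ∠DQZ = 40.89°
- ∠DTX = 26.57°
- ∠DTZ = 16.67°
- ∠DWE = 134.48°
- ∠DZQ = 79.11°
- ∠DZT = 140.09°
- ∠EDW = 15.52°
- ∠TDX = 63.43°
- ∠TDZ = 23.24°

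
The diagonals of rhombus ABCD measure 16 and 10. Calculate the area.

Area of a rhombus = (d1 * d2) / 2
Area = (16 * 10) / 2
Area = 160 / 2
Area = 80

80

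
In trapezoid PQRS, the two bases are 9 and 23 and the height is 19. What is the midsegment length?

The midsegment (median) of a trapezoid connects the midpoints of the non-parallel sides.
Its length is the average of the two bases: (9 + 23) / 2 = 16.

16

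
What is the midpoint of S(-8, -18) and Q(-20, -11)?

M = ((x₁ + x₂)/2, (y₁ + y₂)/2)
= ((-8 + -20)/2, (-18 + -11)/2)
= (-28/2, -29/2) = (-14, -29/2)

(-14, -29/2)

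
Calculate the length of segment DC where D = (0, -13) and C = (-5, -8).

d = sqrt((-5)^2 + (5)^2) = sqrt(50) = 5*sqrt(2)

5*sqrt(2)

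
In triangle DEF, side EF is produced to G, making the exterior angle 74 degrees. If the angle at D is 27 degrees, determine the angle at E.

By the exterior angle theorem: exterior angle = sum of remote interior angles.
74 = 27 + angle E
angle E = 74 - 27 = 47 degrees

47 degrees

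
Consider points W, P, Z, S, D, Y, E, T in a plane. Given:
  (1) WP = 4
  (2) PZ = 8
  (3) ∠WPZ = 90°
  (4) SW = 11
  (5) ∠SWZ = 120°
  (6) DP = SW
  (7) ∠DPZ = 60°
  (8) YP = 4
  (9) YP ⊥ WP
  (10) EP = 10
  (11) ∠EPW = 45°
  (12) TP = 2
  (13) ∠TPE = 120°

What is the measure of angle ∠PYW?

Step 1: By the law of cosines on triangle YPW: YW² = 4² + 4² − 2·4·4·cos(90°) = 32, so YW = 4·√2.
Step 2: By the inverse law of cosines on triangle PYW: cos(∠PYW) = (4² + (4·√2)² − 4²) / (2·4·4·√2) = 32/45.25 = 0.7071, so ∠PYW = 45°.

Therefore, the measure of angle ∠PYW = 45°.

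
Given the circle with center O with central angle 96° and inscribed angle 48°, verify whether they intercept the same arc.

By the inscribed angle theorem, if both angles subtend the same arc, the inscribed angle must be half the central angle.
Half of 96° = 48°, which equals the given inscribed angle of 48°.
Therefore, yes, they correspond to the same arc.

Yes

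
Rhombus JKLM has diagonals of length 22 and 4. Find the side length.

In a rhombus, the diagonals bisect each other perpendicularly, creating four congruent right triangles.
Each triangle has legs 11 (half of 22) and 2 (half of 4).
The hypotenuse of each right triangle is a side of the rhombus:
side = sqrt(11^2 + 2^2) = sqrt(125) = 5*sqrt(5)

5*sqrt(5)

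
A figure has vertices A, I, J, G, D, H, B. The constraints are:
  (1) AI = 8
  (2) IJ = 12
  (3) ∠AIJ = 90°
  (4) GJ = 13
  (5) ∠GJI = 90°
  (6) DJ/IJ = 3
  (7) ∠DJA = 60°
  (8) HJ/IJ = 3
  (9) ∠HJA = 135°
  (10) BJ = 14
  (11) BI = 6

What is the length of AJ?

Step 1: By the law of cosines on triangle AIJ: AJ² = 8² + 12² − 2·8·12·cos(90°) = 208, so AJ = 4·√13.

Therefore, the length of AJ = 4·√13.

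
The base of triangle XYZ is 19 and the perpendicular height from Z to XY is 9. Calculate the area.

A triangle's area is half the area of a rectangle with the same base and height.
Area = (1/2) * 19 * 9 = 171/2.

171/2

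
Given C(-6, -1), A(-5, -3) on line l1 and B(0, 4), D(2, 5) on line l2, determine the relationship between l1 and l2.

Slope of line 1: m1 = (-3 - -1)/(-5 - -6) = -2/1 = -2
Slope of line 2: m2 = (5 - 4)/(2 - 0) = 1/2 = 1/2
m1 * m2 = (-2) * (1/2) = -1 = -1, so the lines are perpendicular.

Perpendicular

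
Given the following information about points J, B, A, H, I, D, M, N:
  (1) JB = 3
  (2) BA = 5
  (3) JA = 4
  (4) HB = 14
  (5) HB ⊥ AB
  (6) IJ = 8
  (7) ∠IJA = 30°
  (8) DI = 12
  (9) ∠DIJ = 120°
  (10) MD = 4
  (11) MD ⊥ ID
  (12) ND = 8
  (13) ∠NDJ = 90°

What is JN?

Step 1: By the law of cosines on triangle JID: JD² = 8² + 12² − 2·8·12·cos(120°) = 304, so JD = 4·√19.
Step 2: By the law of cosines on triangle JDN: JN² = (4·√19)² + 8² − 2·4·√19·8·cos(90°) = 368, so JN = 4·√23.

Therefore, the length of JN = 4·√23.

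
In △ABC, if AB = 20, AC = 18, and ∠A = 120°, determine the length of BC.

When two sides and the included angle are known, the law of cosines gives the third side.
c^2 = a^2 + b^2 - 2ab cos(C) generalizes the Pythagorean theorem to non-right triangles.
Here: BC^2 = 400 + 324 - 720*(-1/2) = 1084
BC = 2*sqrt(271)

2*sqrt(271)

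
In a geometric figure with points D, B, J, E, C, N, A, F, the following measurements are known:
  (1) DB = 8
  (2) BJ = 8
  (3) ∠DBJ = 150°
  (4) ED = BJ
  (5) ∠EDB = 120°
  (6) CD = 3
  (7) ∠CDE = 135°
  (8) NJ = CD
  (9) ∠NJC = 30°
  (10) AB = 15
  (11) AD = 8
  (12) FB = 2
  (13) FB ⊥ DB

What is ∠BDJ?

Step 1: By the law of cosines on triangle DBJ: DJ² = 8² + 8² − 2·8·8·cos(150°) = 238.85, so DJ ≈ 15.45.
Step 2: By the inverse law of cosines on triangle BDJ: cos(∠BDJ) = (8² + 15.45² − 8²) / (2·8·15.45) = 238.85/247.28 = 0.9659, so ∠BDJ = 15°.

Therefore, the measure of angle ∠BDJ = 15°.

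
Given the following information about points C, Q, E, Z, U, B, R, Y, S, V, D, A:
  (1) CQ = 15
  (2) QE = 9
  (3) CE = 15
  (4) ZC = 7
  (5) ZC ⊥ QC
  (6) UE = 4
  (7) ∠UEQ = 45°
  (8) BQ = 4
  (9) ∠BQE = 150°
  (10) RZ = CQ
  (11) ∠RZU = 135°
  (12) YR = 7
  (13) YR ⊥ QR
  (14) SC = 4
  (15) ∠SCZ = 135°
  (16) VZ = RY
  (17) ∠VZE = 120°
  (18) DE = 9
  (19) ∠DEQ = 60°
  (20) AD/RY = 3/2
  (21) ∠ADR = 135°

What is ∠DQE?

Step 1: By the law of cosines on triangle QED: QD² = 9² + 9² − 2·9·9·cos(60°) = 81, so QD = 9.
Step 2: By the inverse law of cosines on triangle DQE: cos(∠DQE) = (9² + 9² − 9²) / (2·9·9) = 81/162 = 0.5, so ∠DQE = 60°.

Therefore, the measure of angle ∠DQE = 60°.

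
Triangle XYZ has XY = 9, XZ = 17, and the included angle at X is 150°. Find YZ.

Law of cosines: YZ^2 = 9^2 + 17^2 - 2(9)(17)cos(150°) = 153*sqrt(3) + 370, so YZ = sqrt(153*sqrt(3) + 370).

sqrt(153*sqrt(3) + 370)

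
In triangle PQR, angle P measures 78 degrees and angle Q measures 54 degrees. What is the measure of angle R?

angle R = 180 - 78 - 54 = 48 degrees.

48 degrees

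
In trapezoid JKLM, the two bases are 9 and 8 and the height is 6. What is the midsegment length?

The midsegment of a trapezoid = (base1 + base2) / 2
midsegment = (9 + 8) / 2
midsegment = 17 / 2
midsegment = 17/2

17/2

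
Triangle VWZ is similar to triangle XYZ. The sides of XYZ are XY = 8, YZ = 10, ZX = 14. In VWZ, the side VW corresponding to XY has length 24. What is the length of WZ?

k = 24/8 = 3. WZ = 3 * 10 = 30.

30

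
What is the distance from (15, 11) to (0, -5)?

d = sqrt((0 - 15)^2 + (-5 - 11)^2)
d = sqrt(-15^2 + -16^2)
d = sqrt(225 + 256)
d = sqrt(481)

sqrt(481)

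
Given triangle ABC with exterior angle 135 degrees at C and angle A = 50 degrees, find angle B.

angle B = 135 - 50 = 85 degrees (exterior angle theorem).

85 degrees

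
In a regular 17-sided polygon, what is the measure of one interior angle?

Each interior angle of a regular n-gon is (n - 2) * 180 / n.
For n = 17: (17 - 2) * 180 / 17 = 2700/17 = 2700/17 degrees.

2700/17 degrees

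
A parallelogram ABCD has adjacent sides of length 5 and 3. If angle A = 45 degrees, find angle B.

In a parallelogram, consecutive angles are supplementary (sum to 180°).
angle B = 180 - angle A
angle B = 180 - 45
angle B = 135 degrees

135 degrees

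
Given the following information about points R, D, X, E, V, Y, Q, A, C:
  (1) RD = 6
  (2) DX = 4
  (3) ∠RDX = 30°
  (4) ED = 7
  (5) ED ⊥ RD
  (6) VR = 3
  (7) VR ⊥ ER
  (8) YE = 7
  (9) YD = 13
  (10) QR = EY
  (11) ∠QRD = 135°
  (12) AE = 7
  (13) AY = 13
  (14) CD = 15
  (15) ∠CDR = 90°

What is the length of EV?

Step 1: By the law of cosines on triangle EDR: ER² = 7² + 6² − 2·7·6·cos(90°) = 85, so ER = √85.
Step 2: By the law of cosines on triangle ERV: EV² = √85² + 3² − 2·√85·3·cos(90°) = 94, so EV = √94.

Therefore, the length of EV = √94.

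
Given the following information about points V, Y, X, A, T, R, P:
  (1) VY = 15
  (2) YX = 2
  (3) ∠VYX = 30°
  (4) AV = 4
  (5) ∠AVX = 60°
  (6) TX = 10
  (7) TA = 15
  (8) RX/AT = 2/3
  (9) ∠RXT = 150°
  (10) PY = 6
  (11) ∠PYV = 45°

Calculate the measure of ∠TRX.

From the given relations: RX = 2/3·AT = 2/3·15 = 10.
Step 1: By the law of cosines on triangle RXT: RT² = 10² + 10² − 2·10·10·cos(150°) = 373.21, so RT ≈ 19.32.
Step 2: By the inverse law of cosines on triangle TRX: cos(∠TRX) = (19.32² + 10² − 10²) / (2·19.32·10) = 373.21/386.37 = 0.9659, so ∠TRX = 15°.

Therefore, the measure of angle ∠TRX = 15°.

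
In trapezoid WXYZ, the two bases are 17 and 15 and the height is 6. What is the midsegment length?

midsegment = (17 + 15) / 2 = 32 / 2 = 16

16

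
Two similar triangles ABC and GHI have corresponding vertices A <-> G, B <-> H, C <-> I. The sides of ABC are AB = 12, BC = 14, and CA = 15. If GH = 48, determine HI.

Since the triangles are similar, the ratio of corresponding sides is constant.
Scale factor k = GH / AB = 48 / 12 = 4
HI = k * BC = 4 * 14 = 56

56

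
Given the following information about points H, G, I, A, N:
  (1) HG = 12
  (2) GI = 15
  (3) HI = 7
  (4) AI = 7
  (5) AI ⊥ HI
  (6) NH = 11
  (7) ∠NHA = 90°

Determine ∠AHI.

Step 1: By the law of cosines on triangle HIA: HA² = 7² + 7² − 2·7·7·cos(90°) = 98, so HA = 7·√2.
Step 2: By the inverse law of cosines on triangle AHI: cos(∠AHI) = ((7·√2)² + 7² − 7²) / (2·7·√2·7) = 98/138.59 = 0.7071, so ∠AHI = 45°.

Therefore, the measure of angle ∠AHI = 45°.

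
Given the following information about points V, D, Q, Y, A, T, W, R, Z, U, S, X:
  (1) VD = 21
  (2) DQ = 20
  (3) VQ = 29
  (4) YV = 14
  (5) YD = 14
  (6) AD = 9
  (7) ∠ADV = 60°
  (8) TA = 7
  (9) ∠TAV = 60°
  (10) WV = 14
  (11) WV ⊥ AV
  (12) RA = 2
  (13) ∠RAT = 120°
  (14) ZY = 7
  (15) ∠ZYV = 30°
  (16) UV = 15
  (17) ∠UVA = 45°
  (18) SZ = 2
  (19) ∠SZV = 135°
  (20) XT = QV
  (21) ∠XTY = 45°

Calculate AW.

Step 1: By the law of cosines on triangle VDA: VA² = 21² + 9² − 2·21·9·cos(60°) = 333, so VA = 3·√37.
Step 2: By the law of cosines on triangle AVW: AW² = (3·√37)² + 14² − 2·3·√37·14·cos(90°) = 529, so AW = 23.

Therefore, the length of AW = 23.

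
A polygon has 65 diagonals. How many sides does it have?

Using d = n(n - 3)/2, we solve 65 = n(n - 3)/2.
So n(n - 3) = 130.
Testing n = 13: 13 * 10 = 130 = 130. Correct.
The polygon has 13 sides.

13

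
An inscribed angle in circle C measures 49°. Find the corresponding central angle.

The inscribed angle theorem states that a central angle is always twice any inscribed angle that subtends the same arc.
Since the inscribed angle is 49°, the central angle = 2 × 49° = 98°.

98°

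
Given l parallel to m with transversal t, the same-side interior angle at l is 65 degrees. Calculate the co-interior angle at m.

Co-interior angles (same-side interior) formed by parallel lines and a transversal are supplementary (sum to 180 degrees).
The given angle is 65 degrees.
The co-interior angle = 180 - 65 = 115 degrees.

115 degrees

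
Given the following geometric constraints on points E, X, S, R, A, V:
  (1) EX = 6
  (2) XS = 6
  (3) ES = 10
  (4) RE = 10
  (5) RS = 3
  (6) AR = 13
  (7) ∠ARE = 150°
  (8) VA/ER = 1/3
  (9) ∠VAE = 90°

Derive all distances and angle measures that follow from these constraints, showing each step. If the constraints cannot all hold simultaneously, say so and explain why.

The constraints are consistent.

From the given relations:
  VA = 1/3·ER = 1/3·10 ≈ 3.33

Step 1: From ER = 10, RA = 13, and ∠ERA = 150°, by the law of cosines:
  EA² = ER² + RA² - 2·ER·RA·cos(150°) = 100 + 169 + 225.2 = 494.2
  EA ≈ 22.23

Step 2: From ER = 10, ES = 10, RS = 3, by the inverse law of cosines:
  cos(∠RES) = (ER² + ES² - RS²) / (2·ER·ES)
  ∠RES = 17.25°

Step 3: From ES = 10, EX = 6, SX = 6, by the inverse law of cosines:
  cos(∠SEX) = (ES² + EX² - SX²) / (2·ES·EX)
  ∠SEX = 33.56°

Step 4: From XE = 6, XS = 6, ES = 10, by the inverse law of cosines:
  cos(∠EXS) = (XE² + XS² - ES²) / (2·XE·XS)
  ∠EXS = 112.89°

Step 5: From SE = 10, SR = 3, ER = 10, by the inverse law of cosines:
  cos(∠ESR) = (SE² + SR² - ER²) / (2·SE·SR)
  ∠ESR = 81.37°

Step 6: From SE = 10, SX = 6, EX = 6, by the inverse law of cosines:
  cos(∠ESX) = (SE² + SX² - EX²) / (2·SE·SX)
  ∠ESX = 33.56°

Step 7: From RE = 10, RS = 3, ES = 10, by the inverse law of cosines:
  cos(∠ERS) = (RE² + RS² - ES²) / (2·RE·RS)
  ∠ERS = 81.37°

Step 8: From EA = 22.23, AV = 3.33, and ∠EAV = 90°, by the law of cosines:
  EV² = EA² + AV² - 2·EA·AV·cos(90°) = 494.2 + 11.11 - 0 = 505.3
  EV ≈ 22.48

Step 9: From EA = 22.23, ER = 10, AR = 13, by the inverse law of cosines:
  cos(∠AER) = (EA² + ER² - AR²) / (2·EA·ER)
  ∠AER = 17°

Step 10: From AE = 22.23, AR = 13, ER = 10, by the inverse law of cosines:
  cos(∠EAR) = (AE² + AR² - ER²) / (2·AE·AR)
  ∠EAR = 13°

Step 11: From EA = 22.23, EV = 22.48, AV = 3.33, by the inverse law of cosines:
  cos(∠AEV) = (EA² + EV² - AV²) / (2·EA·EV)
  ∠AEV = 8.53°

Step 12: From VA = 3.33, VE = 22.48, AE = 22.23, by the inverse law of cosines:
  cos(∠AVE) = (VA² + VE² - AE²) / (2·VA·VE)
  ∠AVE = 81.47°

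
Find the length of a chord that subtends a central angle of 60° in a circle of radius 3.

Drop a perpendicular from the center to the chord, bisecting both the chord and the central angle.
Each half-chord = r sin(θ/2) = 3 sin(30°).
The full chord = 2 × 3 × sin(30°) = 3.

3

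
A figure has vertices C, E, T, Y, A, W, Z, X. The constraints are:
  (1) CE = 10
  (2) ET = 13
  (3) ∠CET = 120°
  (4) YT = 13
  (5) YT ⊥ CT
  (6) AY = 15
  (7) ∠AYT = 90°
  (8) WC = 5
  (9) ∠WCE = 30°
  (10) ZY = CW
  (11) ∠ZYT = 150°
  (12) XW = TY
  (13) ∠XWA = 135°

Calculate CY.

Step 1: By the law of cosines on triangle CET: CT² = 10² + 13² − 2·10·13·cos(120°) = 399, so CT ≈ 19.97.
Step 2: By the law of cosines on triangle CTY: CY² = 19.97² + 13² − 2·19.97·13·cos(90°) = 568, so CY = 2·√142.

Therefore, the length of CY = 2·√142.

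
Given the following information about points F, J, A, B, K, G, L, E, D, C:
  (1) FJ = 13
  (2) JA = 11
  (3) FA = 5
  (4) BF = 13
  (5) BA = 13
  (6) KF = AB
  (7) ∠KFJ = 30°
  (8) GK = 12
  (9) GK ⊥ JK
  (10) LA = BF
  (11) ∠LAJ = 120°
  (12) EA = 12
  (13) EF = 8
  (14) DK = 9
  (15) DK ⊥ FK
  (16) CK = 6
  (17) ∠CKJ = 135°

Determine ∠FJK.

From the given relations: KF = AB = 13.
Step 1: By the law of cosines on triangle JFK: JK² = 13² + 13² − 2·13·13·cos(30°) = 45.28, so JK ≈ 6.73.
Step 2: By the inverse law of cosines on triangle FJK: cos(∠FJK) = (13² + 6.73² − 13²) / (2·13·6.73) = 45.28/174.96 = 0.2588, so ∠FJK = 75°.

Therefore, the measure of angle ∠FJK = 75°.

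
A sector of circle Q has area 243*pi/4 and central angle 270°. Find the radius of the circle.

The sector covers 270°/360° = 3/4 of the full circle.
Full circle area = 243*pi/4 / 3/4 = 81*pi.
Since full area = πr², we get r² = 81*pi/π = 81, so r = 9.

9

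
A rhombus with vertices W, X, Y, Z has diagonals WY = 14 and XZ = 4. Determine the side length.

In a rhombus, the diagonals bisect each other perpendicularly, creating four congruent right triangles.
Each triangle has legs 7 (half of 14) and 2 (half of 4).
The hypotenuse of each right triangle is a side of the rhombus:
side = sqrt(7^2 + 2^2) = sqrt(53)

sqrt(53)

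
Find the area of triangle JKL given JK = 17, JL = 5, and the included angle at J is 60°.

Area = (1/2) * JK * JL * sin(J)
Area = (1/2) * 17 * 5 * sin(60°)
Area = (1/2) * 17 * 5 * sqrt(3)/2
Area = 85*sqrt(3)/4

85*sqrt(3)/4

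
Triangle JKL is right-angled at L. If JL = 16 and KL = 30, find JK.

By the Pythagorean theorem: JK^2 = JL^2 + KL^2
JK^2 = 16^2 + 30^2 = 256 + 900 = 1156
JK = sqrt(1156) = 34

34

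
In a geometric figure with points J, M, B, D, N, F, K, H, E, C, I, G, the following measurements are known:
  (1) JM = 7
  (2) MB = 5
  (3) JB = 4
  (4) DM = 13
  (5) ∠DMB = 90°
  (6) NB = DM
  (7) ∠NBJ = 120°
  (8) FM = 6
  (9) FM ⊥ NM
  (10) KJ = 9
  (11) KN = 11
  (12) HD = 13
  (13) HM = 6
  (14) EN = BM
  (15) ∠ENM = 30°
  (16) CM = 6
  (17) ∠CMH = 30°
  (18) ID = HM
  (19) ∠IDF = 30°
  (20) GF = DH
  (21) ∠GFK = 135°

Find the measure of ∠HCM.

Step 1: By the law of cosines on triangle CMH: CH² = 6² + 6² − 2·6·6·cos(30°) = 9.65, so CH ≈ 3.11.
Step 2: By the inverse law of cosines on triangle HCM: cos(∠HCM) = (3.11² + 6² − 6²) / (2·3.11·6) = 9.65/37.27 = 0.2588, so ∠HCM = 75°.

Therefore, the measure of angle ∠HCM = 75°.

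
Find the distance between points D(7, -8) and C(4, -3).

d = sqrt((4 - 7)^2 + (-3 - -8)^2)
d = sqrt(-3^2 + 5^2)
d = sqrt(9 + 25)
d = sqrt(34)

sqrt(34)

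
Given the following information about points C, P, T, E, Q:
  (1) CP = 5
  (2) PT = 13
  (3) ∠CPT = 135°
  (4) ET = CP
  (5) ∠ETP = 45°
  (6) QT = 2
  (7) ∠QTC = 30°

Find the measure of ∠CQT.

Step 1: By the law of cosines on triangle CPT: CT² = 5² + 13² − 2·5·13·cos(135°) = 285.92, so CT ≈ 16.91.
Step 2: By the law of cosines on triangle QTC: QC² = 2² + 16.91² − 2·2·16.91·cos(30°) = 231.35, so QC ≈ 15.21.
Step 3: By the inverse law of cosines on triangle CQT: cos(∠CQT) = (15.21² + 2² − 16.91²) / (2·15.21·2) = -50.58/60.84 = -0.8313, so ∠CQT = 146.23°.

Therefore, the measure of angle ∠CQT = 146.23°.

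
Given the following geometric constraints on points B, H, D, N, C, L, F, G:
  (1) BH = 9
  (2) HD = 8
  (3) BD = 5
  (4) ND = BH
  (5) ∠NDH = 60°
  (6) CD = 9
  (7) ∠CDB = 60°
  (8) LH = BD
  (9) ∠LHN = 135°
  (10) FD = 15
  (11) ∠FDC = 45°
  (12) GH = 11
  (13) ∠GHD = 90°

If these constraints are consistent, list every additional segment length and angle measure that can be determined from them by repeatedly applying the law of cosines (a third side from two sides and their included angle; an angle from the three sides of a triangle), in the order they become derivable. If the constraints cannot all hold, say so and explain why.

The constraints are consistent. Derivable facts, in order:
After 1 step:
- BC = √61
- CF ≈ 10.73
- DG = √185
- HN = √73
- ∠BDH = 84.26°
- ∠BHD = 33.56°
- ∠DBH = 62.18°
After 2 steps:
- NL ≈ 12.59
- ∠BCD = 33.67°
- ∠CBD = 86.33°
- ∠CFD = 36.39°
- ∠DCF = 98.61°
- ∠DGH = 36.03°
- ∠DHN = 65.82°
- ∠DNH = 54.18°
- ∠GDH = 53.97°
After 3 steps:
- ∠HLN = 28.69°
- ∠HNL = 16.31°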